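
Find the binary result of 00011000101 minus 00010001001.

Method 1 - Direct subtraction (column by column from the right: bit − bit − borrow-in; if negative, add 2 and borrow 1 from the next column):
borrow: 00001110000
        00011000101
-       00010001001
-------------------
        00000111100

Method 2 - Add two's complement:
Two's complement of 00010001001: invert → 11101110110, add 1 → 11101110111
  00011000101
+ 11101110111
-------------
 100000111100  (end carry out of the top bit = 1)
Discarding the end carry: 00000111100
Decimal check:
  00011000101 = 128 + 64 + 4 + 1 = 197
  00010001001 = 128 + 8 + 1 = 137
  197 - 137 = 60, and 00000111100 = 32 + 16 + 8 + 4 = 60 ✓



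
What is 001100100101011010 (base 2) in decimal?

Sum of powers of 2 for each 1-bit:
2^1 + 2^3 + 2^4 + 2^6 + 2^8 + 2^11 + 2^14 + 2^15
= 2 + 8 + 16 + 64 + 256 + 2048 + 16384 + 32768
= 51546



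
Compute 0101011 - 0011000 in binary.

Method 1 - Direct subtraction (column by column from the right: bit − bit − borrow-in; if negative, add 2 and borrow 1 from the next column):
borrow: 0100000
        0101011
-       0011000
---------------
        0010011

Method 2 - Add two's complement:
Two's complement of 0011000: invert → 1100111, add 1 → 1101000
  0101011
+ 1101000
---------
 10010011  (end carry out of the top bit = 1)
Discarding the end carry: 0010011
Decimal check:
  0101011 = 32 + 8 + 2 + 1 = 43
  0011000 = 16 + 8 = 24
  43 - 24 = 19, and 0010011 = 16 + 2 + 1 = 19 ✓



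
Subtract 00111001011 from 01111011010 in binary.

Method 1 - Direct subtraction (column by column from the right: bit − bit − borrow-in; if negative, add 2 and borrow 1 from the next column):
borrow: 00000011110
        01111011010
-       00111001011
-------------------
        01000001111

Method 2 - Add two's complement:
Two's complement of 00111001011: invert → 11000110100, add 1 → 11000110101
  01111011010
+ 11000110101
-------------
 101000001111  (end carry out of the top bit = 1)
Discarding the end carry: 01000001111
Decimal check:
  01111011010 = 512 + 256 + 128 + 64 + 16 + 8 + 2 = 986
  00111001011 = 256 + 128 + 64 + 8 + 2 + 1 = 459
  986 - 459 = 527, and 01000001111 = 512 + 8 + 4 + 2 + 1 = 527 ✓



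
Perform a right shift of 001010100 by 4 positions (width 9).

Original: 001010100 (decimal 84)
Shift right by 4 positions
Drop the 4 low bits; fill with zeros on the left
Result: 000000101 (decimal 5)
Equivalent: 84 >> 4 = 84 ÷ 2^4 = 5



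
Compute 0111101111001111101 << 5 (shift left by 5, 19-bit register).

Original: 0111101111001111101 (decimal 253565)
Shift left by 5 positions
Append 5 zeros on the right and drop the 5 high bits that overflow the 19-bit width
Result: 0111100111110100000 (decimal 249760)
Equivalent: 253565 << 5 = 253565 × 2^5 = 8114080, truncated to 19 bits = 249760



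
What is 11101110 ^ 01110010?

XOR: 1 when bits differ
  11101110
^ 01110010
----------
  10011100
Decimal: 238 ^ 114 = 156



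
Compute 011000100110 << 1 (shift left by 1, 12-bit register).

Original: 011000100110 (decimal 1574)
Shift left by 1 position
Append 1 zero on the right
Result: 110001001100 (decimal 3148)
Equivalent: 1574 << 1 = 1574 × 2^1 = 3148



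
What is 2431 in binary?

Using repeated division by 2:
2431 ÷ 2 = 1215 remainder 1
1215 ÷ 2 = 607 remainder 1
607 ÷ 2 = 303 remainder 1
303 ÷ 2 = 151 remainder 1
151 ÷ 2 = 75 remainder 1
75 ÷ 2 = 37 remainder 1
37 ÷ 2 = 18 remainder 1
18 ÷ 2 = 9 remainder 0
9 ÷ 2 = 4 remainder 1
4 ÷ 2 = 2 remainder 0
2 ÷ 2 = 1 remainder 0
1 ÷ 2 = 0 remainder 1
Reading remainders bottom to top: 100101111111



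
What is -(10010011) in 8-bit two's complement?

Original (sign bit 1, negative): 10010011
Step 1 - Invert all bits: 01101100
Step 2 - Add 1: 01101101
Verification: 10010011 + 01101101 = 100000000; discarding the end carry (carry out of the top bit) leaves the 8-bit value 00000000, as required for x + (-x)



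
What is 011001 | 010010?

OR: 1 when either bit is 1
  011001
| 010010
--------
  011011
Decimal: 25 | 18 = 27



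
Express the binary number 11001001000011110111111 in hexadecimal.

Group into 4-bit nibbles from right:
  0110 = 6
  0100 = 4
  1000 = 8
  0111 = 7
  1011 = B
  1111 = F
Result: 6487BF



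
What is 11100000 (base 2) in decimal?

Sum of powers of 2 for each 1-bit:
2^5 + 2^6 + 2^7
= 32 + 64 + 128
= 224



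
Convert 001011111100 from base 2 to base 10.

Sum of powers of 2 for each 1-bit:
2^2 + 2^3 + 2^4 + 2^5 + 2^6 + 2^7 + 2^9
= 4 + 8 + 16 + 32 + 64 + 128 + 512
= 764



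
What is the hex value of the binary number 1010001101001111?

Group into 4-bit nibbles from right:
  1010 = A
  0011 = 3
  0100 = 4
  1111 = F
Result: A34F



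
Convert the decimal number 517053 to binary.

Using repeated division by 2:
517053 ÷ 2 = 258526 remainder 1
258526 ÷ 2 = 129263 remainder 0
129263 ÷ 2 = 64631 remainder 1
64631 ÷ 2 = 32315 remainder 1
32315 ÷ 2 = 16157 remainder 1
16157 ÷ 2 = 8078 remainder 1
8078 ÷ 2 = 4039 remainder 0
4039 ÷ 2 = 2019 remainder 1
2019 ÷ 2 = 1009 remainder 1
1009 ÷ 2 = 504 remainder 1
504 ÷ 2 = 252 remainder 0
252 ÷ 2 = 126 remainder 0
126 ÷ 2 = 63 remainder 0
63 ÷ 2 = 31 remainder 1
31 ÷ 2 = 15 remainder 1
15 ÷ 2 = 7 remainder 1
7 ÷ 2 = 3 remainder 1
3 ÷ 2 = 1 remainder 1
1 ÷ 2 = 0 remainder 1
Reading remainders bottom to top: 1111110001110111101



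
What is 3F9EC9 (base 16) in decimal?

Expand by place value (powers of 16):
Digit values: F = 15, E = 14, C = 12
3F9EC9 = 3 × 16^5 + 15 × 16^4 + 9 × 16^3 + 14 × 16^2 + 12 × 16^1 + 9 × 16^0
= 3 × 1048576 + 15 × 65536 + 9 × 4096 + 14 × 256 + 12 × 16 + 9 × 1
= 3145728 + 983040 + 36864 + 3584 + 192 + 9
= 4169417



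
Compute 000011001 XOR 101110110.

XOR: 1 when bits differ
  000011001
^ 101110110
-----------
  101101111
Decimal: 25 ^ 374 = 367



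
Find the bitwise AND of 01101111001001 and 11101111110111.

AND: 1 only when both bits are 1
  01101111001001
& 11101111110111
----------------
  01101111000001
Decimal: 7113 & 15351 = 7105



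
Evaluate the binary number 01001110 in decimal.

Sum of powers of 2 for each 1-bit:
2^1 + 2^2 + 2^3 + 2^6
= 2 + 4 + 8 + 64
= 78



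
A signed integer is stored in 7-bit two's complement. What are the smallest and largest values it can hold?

For 7-bit two's complement:
Minimum: -2^6 = -64
Maximum: 2^6 - 1 = 63



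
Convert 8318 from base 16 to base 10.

Expand by place value (powers of 16):
8318 = 8 × 16^3 + 3 × 16^2 + 1 × 16^1 + 8 × 16^0
= 8 × 4096 + 3 × 256 + 1 × 16 + 8 × 1
= 32768 + 768 + 16 + 8
= 33560



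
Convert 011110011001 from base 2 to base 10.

Sum of powers of 2 for each 1-bit:
2^0 + 2^3 + 2^4 + 2^7 + 2^8 + 2^9 + 2^10
= 1 + 8 + 16 + 128 + 256 + 512 + 1024
= 1945



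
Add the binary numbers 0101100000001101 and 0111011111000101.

Add column by column from the right: bit + bit + carry-in; write the sum mod 2, carry 1 when the sum is 2 or 3.
carry:  1110000000011010
        0101100000001101
+       0111011111000101
------------------------
       01100111111010010
(the carry out of the leftmost column, 0, becomes the leading bit)
Decimal check:
  0101100000001101 = 16384 + 4096 + 2048 + 8 + 4 + 1 = 22541
  0111011111000101 = 16384 + 8192 + 4096 + 1024 + 512 + 256 + 128 + 64 + 4 + 1 = 30661
  22541 + 30661 = 53202, and 01100111111010010 = 32768 + 16384 + 2048 + 1024 + 512 + 256 + 128 + 64 + 16 + 2 = 53202 ✓



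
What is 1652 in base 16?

Using repeated division by 16 (digits 10–15 are A–F):
1652 ÷ 16 = 103 remainder 4
103 ÷ 16 = 6 remainder 7
6 ÷ 16 = 0 remainder 6
Reading remainders bottom to top: 674



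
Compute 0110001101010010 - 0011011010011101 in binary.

Method 1 - Direct subtraction (column by column from the right: bit − bit − borrow-in; if negative, add 2 and borrow 1 from the next column):
borrow: 0111100101111010
        0110001101010010
-       0011011010011101
------------------------
        0010110010110101

Method 2 - Add two's complement:
Two's complement of 0011011010011101: invert → 1100100101100010, add 1 → 1100100101100011
  0110001101010010
+ 1100100101100011
------------------
 10010110010110101  (end carry out of the top bit = 1)
Discarding the end carry: 0010110010110101
Decimal check:
  0110001101010010 = 16384 + 8192 + 512 + 256 + 64 + 16 + 2 = 25426
  0011011010011101 = 8192 + 4096 + 1024 + 512 + 128 + 16 + 8 + 4 + 1 = 13981
  25426 - 13981 = 11445, and 0010110010110101 = 8192 + 2048 + 1024 + 128 + 32 + 16 + 4 + 1 = 11445 ✓



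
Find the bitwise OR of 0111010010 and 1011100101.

OR: 1 when either bit is 1
  0111010010
| 1011100101
------------
  1111110111
Decimal: 466 | 741 = 1015



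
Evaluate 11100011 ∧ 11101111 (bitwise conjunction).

AND: 1 only when both bits are 1
  11100011
& 11101111
----------
  11100011
Decimal: 227 & 239 = 227



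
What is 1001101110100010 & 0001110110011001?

AND: 1 only when both bits are 1
  1001101110100010
& 0001110110011001
------------------
  0001100110000000
Decimal: 39842 & 7577 = 6528



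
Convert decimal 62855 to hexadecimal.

Using repeated division by 16 (digits 10–15 are A–F):
62855 ÷ 16 = 3928 remainder 7
3928 ÷ 16 = 245 remainder 8
245 ÷ 16 = 15 remainder 5
15 ÷ 16 = 0 remainder 15 (F)
Reading remainders bottom to top: F587



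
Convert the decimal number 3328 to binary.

Using repeated division by 2:
3328 ÷ 2 = 1664 remainder 0
1664 ÷ 2 = 832 remainder 0
832 ÷ 2 = 416 remainder 0
416 ÷ 2 = 208 remainder 0
208 ÷ 2 = 104 remainder 0
104 ÷ 2 = 52 remainder 0
52 ÷ 2 = 26 remainder 0
26 ÷ 2 = 13 remainder 0
13 ÷ 2 = 6 remainder 1
6 ÷ 2 = 3 remainder 0
3 ÷ 2 = 1 remainder 1
1 ÷ 2 = 0 remainder 1
Reading remainders bottom to top: 110100000000



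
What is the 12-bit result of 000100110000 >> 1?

Original: 000100110000 (decimal 304)
Shift right by 1 position
Drop the 1 low bit; fill with zero on the left
Result: 000010011000 (decimal 152)
Equivalent: 304 >> 1 = 304 ÷ 2^1 = 152



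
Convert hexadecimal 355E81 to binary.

Convert each hex digit to 4 bits:
  3 = 0011
  5 = 0101
  5 = 0101
  E = 1110
  8 = 1000
  1 = 0001
Concatenate: 001101010101111010000001



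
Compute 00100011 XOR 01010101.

XOR: 1 when bits differ
  00100011
^ 01010101
----------
  01110110
Decimal: 35 ^ 85 = 118



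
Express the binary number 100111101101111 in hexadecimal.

Group into 4-bit nibbles from right:
  0100 = 4
  1111 = F
  0110 = 6
  1111 = F
Result: 4F6F



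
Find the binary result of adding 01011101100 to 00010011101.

Add column by column from the right: bit + bit + carry-in; write the sum mod 2, carry 1 when the sum is 2 or 3.
carry:  00111111000
        01011101100
+       00010011101
-------------------
       001110001001
(the carry out of the leftmost column, 0, becomes the leading bit)
Decimal check:
  01011101100 = 512 + 128 + 64 + 32 + 8 + 4 = 748
  00010011101 = 128 + 16 + 8 + 4 + 1 = 157
  748 + 157 = 905, and 001110001001 = 512 + 256 + 128 + 8 + 1 = 905 ✓



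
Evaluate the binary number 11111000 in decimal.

Sum of powers of 2 for each 1-bit:
2^3 + 2^4 + 2^5 + 2^6 + 2^7
= 8 + 16 + 32 + 64 + 128
= 248



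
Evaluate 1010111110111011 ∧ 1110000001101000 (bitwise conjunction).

AND: 1 only when both bits are 1
  1010111110111011
& 1110000001101000
------------------
  1010000000101000
Decimal: 44987 & 57448 = 41000



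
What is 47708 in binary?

Using repeated division by 2:
47708 ÷ 2 = 23854 remainder 0
23854 ÷ 2 = 11927 remainder 0
11927 ÷ 2 = 5963 remainder 1
5963 ÷ 2 = 2981 remainder 1
2981 ÷ 2 = 1490 remainder 1
1490 ÷ 2 = 745 remainder 0
745 ÷ 2 = 372 remainder 1
372 ÷ 2 = 186 remainder 0
186 ÷ 2 = 93 remainder 0
93 ÷ 2 = 46 remainder 1
46 ÷ 2 = 23 remainder 0
23 ÷ 2 = 11 remainder 1
11 ÷ 2 = 5 remainder 1
5 ÷ 2 = 2 remainder 1
2 ÷ 2 = 1 remainder 0
1 ÷ 2 = 0 remainder 1
Reading remainders bottom to top: 1011101001011100



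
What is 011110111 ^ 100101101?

XOR: 1 when bits differ
  011110111
^ 100101101
-----------
  111011010
Decimal: 247 ^ 301 = 474



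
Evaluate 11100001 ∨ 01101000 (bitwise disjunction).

OR: 1 when either bit is 1
  11100001
| 01101000
----------
  11101001
Decimal: 225 | 104 = 233



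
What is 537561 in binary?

Using repeated division by 2:
537561 ÷ 2 = 268780 remainder 1
268780 ÷ 2 = 134390 remainder 0
134390 ÷ 2 = 67195 remainder 0
67195 ÷ 2 = 33597 remainder 1
33597 ÷ 2 = 16798 remainder 1
16798 ÷ 2 = 8399 remainder 0
8399 ÷ 2 = 4199 remainder 1
4199 ÷ 2 = 2099 remainder 1
2099 ÷ 2 = 1049 remainder 1
1049 ÷ 2 = 524 remainder 1
524 ÷ 2 = 262 remainder 0
262 ÷ 2 = 131 remainder 0
131 ÷ 2 = 65 remainder 1
65 ÷ 2 = 32 remainder 1
32 ÷ 2 = 16 remainder 0
16 ÷ 2 = 8 remainder 0
8 ÷ 2 = 4 remainder 0
4 ÷ 2 = 2 remainder 0
2 ÷ 2 = 1 remainder 0
1 ÷ 2 = 0 remainder 1
Reading remainders bottom to top: 10000011001111011001



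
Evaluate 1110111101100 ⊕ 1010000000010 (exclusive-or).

XOR: 1 when bits differ
  1110111101100
^ 1010000000010
---------------
  0100111101110
Decimal: 7660 ^ 5122 = 2542



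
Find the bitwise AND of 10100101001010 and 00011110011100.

AND: 1 only when both bits are 1
  10100101001010
& 00011110011100
----------------
  00000100001000
Decimal: 10570 & 1948 = 264



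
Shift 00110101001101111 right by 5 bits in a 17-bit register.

Original: 00110101001101111 (decimal 27247)
Shift right by 5 positions
Drop the 5 low bits; fill with zeros on the left
Result: 00000001101010011 (decimal 851)
Equivalent: 27247 >> 5 = 27247 ÷ 2^5 = 851



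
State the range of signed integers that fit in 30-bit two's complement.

For 30-bit two's complement:
Minimum: -2^29 = -536870912
Maximum: 2^29 - 1 = 536870911



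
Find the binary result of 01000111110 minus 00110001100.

Method 1 - Direct subtraction (column by column from the right: bit − bit − borrow-in; if negative, add 2 and borrow 1 from the next column):
borrow: 01100000000
        01000111110
-       00110001100
-------------------
        00010110010

Method 2 - Add two's complement:
Two's complement of 00110001100: invert → 11001110011, add 1 → 11001110100
  01000111110
+ 11001110100
-------------
 100010110010  (end carry out of the top bit = 1)
Discarding the end carry: 00010110010
Decimal check:
  01000111110 = 512 + 32 + 16 + 8 + 4 + 2 = 574
  00110001100 = 256 + 128 + 8 + 4 = 396
  574 - 396 = 178, and 00010110010 = 128 + 32 + 16 + 2 = 178 ✓



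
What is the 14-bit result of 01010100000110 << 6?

Original: 01010100000110 (decimal 5382)
Shift left by 6 positions
Append 6 zeros on the right and drop the 6 high bits that overflow the 14-bit width
Result: 00000110000000 (decimal 384)
Equivalent: 5382 << 6 = 5382 × 2^6 = 344448, truncated to 14 bits = 384



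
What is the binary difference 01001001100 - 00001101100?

Method 1 - Direct subtraction (column by column from the right: bit − bit − borrow-in; if negative, add 2 and borrow 1 from the next column):
borrow: 01111000000
        01001001100
-       00001101100
-------------------
        00111100000

Method 2 - Add two's complement:
Two's complement of 00001101100: invert → 11110010011, add 1 → 11110010100
  01001001100
+ 11110010100
-------------
 100111100000  (end carry out of the top bit = 1)
Discarding the end carry: 00111100000
Decimal check:
  01001001100 = 512 + 64 + 8 + 4 = 588
  00001101100 = 64 + 32 + 8 + 4 = 108
  588 - 108 = 480, and 00111100000 = 256 + 128 + 64 + 32 = 480 ✓



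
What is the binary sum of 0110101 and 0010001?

Add column by column from the right: bit + bit + carry-in; write the sum mod 2, carry 1 when the sum is 2 or 3.
carry:  1100010
        0110101
+       0010001
---------------
       01000110
(the carry out of the leftmost column, 0, becomes the leading bit)
Decimal check:
  0110101 = 32 + 16 + 4 + 1 = 53
  0010001 = 16 + 1 = 17
  53 + 17 = 70, and 01000110 = 64 + 4 + 2 = 70 ✓



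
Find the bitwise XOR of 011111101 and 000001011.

XOR: 1 when bits differ
  011111101
^ 000001011
-----------
  011110110
Decimal: 253 ^ 11 = 246



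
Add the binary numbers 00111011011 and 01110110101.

Add column by column from the right: bit + bit + carry-in; write the sum mod 2, carry 1 when the sum is 2 or 3.
carry:  11111111110
        00111011011
+       01110110101
-------------------
       010110010000
(the carry out of the leftmost column, 0, becomes the leading bit)
Decimal check:
  00111011011 = 256 + 128 + 64 + 16 + 8 + 2 + 1 = 475
  01110110101 = 512 + 256 + 128 + 32 + 16 + 4 + 1 = 949
  475 + 949 = 1424, and 010110010000 = 1024 + 256 + 128 + 16 = 1424 ✓



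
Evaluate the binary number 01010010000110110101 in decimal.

Sum of powers of 2 for each 1-bit:
2^0 + 2^2 + 2^4 + 2^5 + 2^7 + 2^8 + 2^13 + 2^16 + 2^18
= 1 + 4 + 16 + 32 + 128 + 256 + 8192 + 65536 + 262144
= 336309



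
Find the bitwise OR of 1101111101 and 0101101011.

OR: 1 when either bit is 1
  1101111101
| 0101101011
------------
  1101111111
Decimal: 893 | 363 = 895



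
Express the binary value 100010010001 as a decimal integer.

Sum of powers of 2 for each 1-bit:
2^0 + 2^4 + 2^7 + 2^11
= 1 + 16 + 128 + 2048
= 2193



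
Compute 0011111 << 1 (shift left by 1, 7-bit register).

Original: 0011111 (decimal 31)
Shift left by 1 position
Append 1 zero on the right
Result: 0111110 (decimal 62)
Equivalent: 31 << 1 = 31 × 2^1 = 62



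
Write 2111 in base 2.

Using repeated division by 2:
2111 ÷ 2 = 1055 remainder 1
1055 ÷ 2 = 527 remainder 1
527 ÷ 2 = 263 remainder 1
263 ÷ 2 = 131 remainder 1
131 ÷ 2 = 65 remainder 1
65 ÷ 2 = 32 remainder 1
32 ÷ 2 = 16 remainder 0
16 ÷ 2 = 8 remainder 0
8 ÷ 2 = 4 remainder 0
4 ÷ 2 = 2 remainder 0
2 ÷ 2 = 1 remainder 0
1 ÷ 2 = 0 remainder 1
Reading remainders bottom to top: 100000111111



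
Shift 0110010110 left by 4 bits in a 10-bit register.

Original: 0110010110 (decimal 406)
Shift left by 4 positions
Append 4 zeros on the right and drop the 4 high bits that overflow the 10-bit width
Result: 0101100000 (decimal 352)
Equivalent: 406 << 4 = 406 × 2^4 = 6496, truncated to 10 bits = 352



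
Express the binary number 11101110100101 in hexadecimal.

Group into 4-bit nibbles from right:
  0011 = 3
  1011 = B
  1010 = A
  0101 = 5
Result: 3BA5



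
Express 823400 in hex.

Using repeated division by 16 (digits 10–15 are A–F):
823400 ÷ 16 = 51462 remainder 8
51462 ÷ 16 = 3216 remainder 6
3216 ÷ 16 = 201 remainder 0
201 ÷ 16 = 12 remainder 9
12 ÷ 16 = 0 remainder 12 (C)
Reading remainders bottom to top: C9068



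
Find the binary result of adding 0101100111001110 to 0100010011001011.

Add column by column from the right: bit + bit + carry-in; write the sum mod 2, carry 1 when the sum is 2 or 3.
carry:  1000001110011100
        0101100111001110
+       0100010011001011
------------------------
       01001111010011001
(the carry out of the leftmost column, 0, becomes the leading bit)
Decimal check:
  0101100111001110 = 16384 + 4096 + 2048 + 256 + 128 + 64 + 8 + 4 + 2 = 22990
  0100010011001011 = 16384 + 1024 + 128 + 64 + 8 + 2 + 1 = 17611
  22990 + 17611 = 40601, and 01001111010011001 = 32768 + 4096 + 2048 + 1024 + 512 + 128 + 16 + 8 + 1 = 40601 ✓



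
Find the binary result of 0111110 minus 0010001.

Method 1 - Direct subtraction (column by column from the right: bit − bit − borrow-in; if negative, add 2 and borrow 1 from the next column):
borrow: 0000010
        0111110
-       0010001
---------------
        0101101

Method 2 - Add two's complement:
Two's complement of 0010001: invert → 1101110, add 1 → 1101111
  0111110
+ 1101111
---------
 10101101  (end carry out of the top bit = 1)
Discarding the end carry: 0101101
Decimal check:
  0111110 = 32 + 16 + 8 + 4 + 2 = 62
  0010001 = 16 + 1 = 17
  62 - 17 = 45, and 0101101 = 32 + 8 + 4 + 1 = 45 ✓



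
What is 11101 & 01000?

AND: 1 only when both bits are 1
  11101
& 01000
-------
  01000
Decimal: 29 & 8 = 8



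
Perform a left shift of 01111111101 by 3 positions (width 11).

Original: 01111111101 (decimal 1021)
Shift left by 3 positions
Append 3 zeros on the right and drop the 3 high bits that overflow the 11-bit width
Result: 11111101000 (decimal 2024)
Equivalent: 1021 << 3 = 1021 × 2^3 = 8168, truncated to 11 bits = 2024



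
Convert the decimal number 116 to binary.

Using repeated division by 2:
116 ÷ 2 = 58 remainder 0
58 ÷ 2 = 29 remainder 0
29 ÷ 2 = 14 remainder 1
14 ÷ 2 = 7 remainder 0
7 ÷ 2 = 3 remainder 1
3 ÷ 2 = 1 remainder 1
1 ÷ 2 = 0 remainder 1
Reading remainders bottom to top: 1110100



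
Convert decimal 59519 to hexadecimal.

Using repeated division by 16 (digits 10–15 are A–F):
59519 ÷ 16 = 3719 remainder 15 (F)
3719 ÷ 16 = 232 remainder 7
232 ÷ 16 = 14 remainder 8
14 ÷ 16 = 0 remainder 14 (E)
Reading remainders bottom to top: E87F



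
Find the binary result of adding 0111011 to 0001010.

Add column by column from the right: bit + bit + carry-in; write the sum mod 2, carry 1 when the sum is 2 or 3.
carry:  1110100
        0111011
+       0001010
---------------
       01000101
(the carry out of the leftmost column, 0, becomes the leading bit)
Decimal check:
  0111011 = 32 + 16 + 8 + 2 + 1 = 59
  0001010 = 8 + 2 = 10
  59 + 10 = 69, and 01000101 = 64 + 4 + 1 = 69 ✓



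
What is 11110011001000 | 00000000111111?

OR: 1 when either bit is 1
  11110011001000
| 00000000111111
----------------
  11110011111111
Decimal: 15560 | 63 = 15615



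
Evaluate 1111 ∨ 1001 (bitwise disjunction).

OR: 1 when either bit is 1
  1111
| 1001
------
  1111
Decimal: 15 | 9 = 15



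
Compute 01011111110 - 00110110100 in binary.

Method 1 - Direct subtraction (column by column from the right: bit − bit − borrow-in; if negative, add 2 and borrow 1 from the next column):
borrow: 01000000000
        01011111110
-       00110110100
-------------------
        00101001010

Method 2 - Add two's complement:
Two's complement of 00110110100: invert → 11001001011, add 1 → 11001001100
  01011111110
+ 11001001100
-------------
 100101001010  (end carry out of the top bit = 1)
Discarding the end carry: 00101001010
Decimal check:
  01011111110 = 512 + 128 + 64 + 32 + 16 + 8 + 4 + 2 = 766
  00110110100 = 256 + 128 + 32 + 16 + 4 = 436
  766 - 436 = 330, and 00101001010 = 256 + 64 + 8 + 2 = 330 ✓



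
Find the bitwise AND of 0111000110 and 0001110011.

AND: 1 only when both bits are 1
  0111000110
& 0001110011
------------
  0001000010
Decimal: 454 & 115 = 66



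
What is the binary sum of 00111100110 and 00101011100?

Add column by column from the right: bit + bit + carry-in; write the sum mod 2, carry 1 when the sum is 2 or 3.
carry:  01111111000
        00111100110
+       00101011100
-------------------
       001101000010
(the carry out of the leftmost column, 0, becomes the leading bit)
Decimal check:
  00111100110 = 256 + 128 + 64 + 32 + 4 + 2 = 486
  00101011100 = 256 + 64 + 16 + 8 + 4 = 348
  486 + 348 = 834, and 001101000010 = 512 + 256 + 64 + 2 = 834 ✓



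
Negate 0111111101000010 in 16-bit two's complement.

Original: 0111111101000010
Step 1 - Invert all bits: 1000000010111101
Step 2 - Add 1: 1000000010111110
Verification: 0111111101000010 + 1000000010111110 = 10000000000000000; discarding the end carry (carry out of the top bit) leaves the 16-bit value 0000000000000000, as required for x + (-x)



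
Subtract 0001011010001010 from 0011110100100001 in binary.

Method 1 - Direct subtraction (column by column from the right: bit − bit − borrow-in; if negative, add 2 and borrow 1 from the next column):
borrow: 0000110100111100
        0011110100100001
-       0001011010001010
------------------------
        0010011010010111

Method 2 - Add two's complement:
Two's complement of 0001011010001010: invert → 1110100101110101, add 1 → 1110100101110110
  0011110100100001
+ 1110100101110110
------------------
 10010011010010111  (end carry out of the top bit = 1)
Discarding the end carry: 0010011010010111
Decimal check:
  0011110100100001 = 8192 + 4096 + 2048 + 1024 + 256 + 32 + 1 = 15649
  0001011010001010 = 4096 + 1024 + 512 + 128 + 8 + 2 = 5770
  15649 - 5770 = 9879, and 0010011010010111 = 8192 + 1024 + 512 + 128 + 16 + 4 + 2 + 1 = 9879 ✓



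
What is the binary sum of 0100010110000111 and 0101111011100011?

Add column by column from the right: bit + bit + carry-in; write the sum mod 2, carry 1 when the sum is 2 or 3.
carry:  1011111100001110
        0100010110000111
+       0101111011100011
------------------------
       01010010001101010
(the carry out of the leftmost column, 0, becomes the leading bit)
Decimal check:
  0100010110000111 = 16384 + 1024 + 256 + 128 + 4 + 2 + 1 = 17799
  0101111011100011 = 16384 + 4096 + 2048 + 1024 + 512 + 128 + 64 + 32 + 2 + 1 = 24291
  17799 + 24291 = 42090, and 01010010001101010 = 32768 + 8192 + 1024 + 64 + 32 + 8 + 2 = 42090 ✓



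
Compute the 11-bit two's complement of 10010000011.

Original (sign bit 1, negative): 10010000011
Step 1 - Invert all bits: 01101111100
Step 2 - Add 1: 01101111101
Verification: 10010000011 + 01101111101 = 100000000000; discarding the end carry (carry out of the top bit) leaves the 11-bit value 00000000000, as required for x + (-x)



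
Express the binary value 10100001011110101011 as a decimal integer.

Sum of powers of 2 for each 1-bit:
2^0 + 2^1 + 2^3 + 2^5 + 2^7 + 2^8 + 2^9 + 2^10 + 2^12 + 2^17 + 2^19
= 1 + 2 + 8 + 32 + 128 + 256 + 512 + 1024 + 4096 + 131072 + 524288
= 661419



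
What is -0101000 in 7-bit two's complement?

Original: 0101000
Step 1 - Invert all bits: 1010111
Step 2 - Add 1: 1011000
Verification: 0101000 + 1011000 = 10000000; discarding the end carry (carry out of the top bit) leaves the 7-bit value 0000000, as required for x + (-x)



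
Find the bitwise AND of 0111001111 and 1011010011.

AND: 1 only when both bits are 1
  0111001111
& 1011010011
------------
  0011000011
Decimal: 463 & 723 = 195



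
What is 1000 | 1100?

OR: 1 when either bit is 1
  1000
| 1100
------
  1100
Decimal: 8 | 12 = 12



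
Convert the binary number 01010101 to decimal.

Sum of powers of 2 for each 1-bit:
2^0 + 2^2 + 2^4 + 2^6
= 1 + 4 + 16 + 64
= 85



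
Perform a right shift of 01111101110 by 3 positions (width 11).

Original: 01111101110 (decimal 1006)
Shift right by 3 positions
Drop the 3 low bits; fill with zeros on the left
Result: 00001111101 (decimal 125)
Equivalent: 1006 >> 3 = 1006 ÷ 2^3 = 125



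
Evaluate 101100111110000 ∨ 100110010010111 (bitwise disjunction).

OR: 1 when either bit is 1
  101100111110000
| 100110010010111
-----------------
  101110111110111
Decimal: 23024 | 19607 = 24055



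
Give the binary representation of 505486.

Using repeated division by 2:
505486 ÷ 2 = 252743 remainder 0
252743 ÷ 2 = 126371 remainder 1
126371 ÷ 2 = 63185 remainder 1
63185 ÷ 2 = 31592 remainder 1
31592 ÷ 2 = 15796 remainder 0
15796 ÷ 2 = 7898 remainder 0
7898 ÷ 2 = 3949 remainder 0
3949 ÷ 2 = 1974 remainder 1
1974 ÷ 2 = 987 remainder 0
987 ÷ 2 = 493 remainder 1
493 ÷ 2 = 246 remainder 1
246 ÷ 2 = 123 remainder 0
123 ÷ 2 = 61 remainder 1
61 ÷ 2 = 30 remainder 1
30 ÷ 2 = 15 remainder 0
15 ÷ 2 = 7 remainder 1
7 ÷ 2 = 3 remainder 1
3 ÷ 2 = 1 remainder 1
1 ÷ 2 = 0 remainder 1
Reading remainders bottom to top: 1111011011010001110



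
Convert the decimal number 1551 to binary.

Using repeated division by 2:
1551 ÷ 2 = 775 remainder 1
775 ÷ 2 = 387 remainder 1
387 ÷ 2 = 193 remainder 1
193 ÷ 2 = 96 remainder 1
96 ÷ 2 = 48 remainder 0
48 ÷ 2 = 24 remainder 0
24 ÷ 2 = 12 remainder 0
12 ÷ 2 = 6 remainder 0
6 ÷ 2 = 3 remainder 0
3 ÷ 2 = 1 remainder 1
1 ÷ 2 = 0 remainder 1
Reading remainders bottom to top: 11000001111



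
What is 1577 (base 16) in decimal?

Expand by place value (powers of 16):
1577 = 1 × 16^3 + 5 × 16^2 + 7 × 16^1 + 7 × 16^0
= 1 × 4096 + 5 × 256 + 7 × 16 + 7 × 1
= 4096 + 1280 + 112 + 7
= 5495



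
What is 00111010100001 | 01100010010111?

OR: 1 when either bit is 1
  00111010100001
| 01100010010111
----------------
  01111010110111
Decimal: 3745 | 6295 = 7863



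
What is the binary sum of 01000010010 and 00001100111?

Add column by column from the right: bit + bit + carry-in; write the sum mod 2, carry 1 when the sum is 2 or 3.
carry:  00000001100
        01000010010
+       00001100111
-------------------
       001001111001
(the carry out of the leftmost column, 0, becomes the leading bit)
Decimal check:
  01000010010 = 512 + 16 + 2 = 530
  00001100111 = 64 + 32 + 4 + 2 + 1 = 103
  530 + 103 = 633, and 001001111001 = 512 + 64 + 32 + 16 + 8 + 1 = 633 ✓



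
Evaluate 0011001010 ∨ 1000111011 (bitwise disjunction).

OR: 1 when either bit is 1
  0011001010
| 1000111011
------------
  1011111011
Decimal: 202 | 571 = 763



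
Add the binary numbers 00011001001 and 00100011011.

Add column by column from the right: bit + bit + carry-in; write the sum mod 2, carry 1 when the sum is 2 or 3.
carry:  00000110110
        00011001001
+       00100011011
-------------------
       000111100100
(the carry out of the leftmost column, 0, becomes the leading bit)
Decimal check:
  00011001001 = 128 + 64 + 8 + 1 = 201
  00100011011 = 256 + 16 + 8 + 2 + 1 = 283
  201 + 283 = 484, and 000111100100 = 256 + 128 + 64 + 32 + 4 = 484 ✓



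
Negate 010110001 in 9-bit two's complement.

Original: 010110001
Step 1 - Invert all bits: 101001110
Step 2 - Add 1: 101001111
Verification: 010110001 + 101001111 = 1000000000; discarding the end carry (carry out of the top bit) leaves the 9-bit value 000000000, as required for x + (-x)



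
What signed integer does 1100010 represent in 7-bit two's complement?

Binary: 1100010
Sign bit: 1 (negative)
Invert: 0011101
Add 1:  0011110
Magnitude: 0011110 = 16 + 8 + 4 + 2 = 30
Value: -30



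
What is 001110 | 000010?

OR: 1 when either bit is 1
  001110
| 000010
--------
  001110
Decimal: 14 | 2 = 14



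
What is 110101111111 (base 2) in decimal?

Sum of powers of 2 for each 1-bit:
2^0 + 2^1 + 2^2 + 2^3 + 2^4 + 2^5 + 2^6 + 2^8 + 2^10 + 2^11
= 1 + 2 + 4 + 8 + 16 + 32 + 64 + 256 + 1024 + 2048
= 3455



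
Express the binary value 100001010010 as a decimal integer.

Sum of powers of 2 for each 1-bit:
2^1 + 2^4 + 2^6 + 2^11
= 2 + 16 + 64 + 2048
= 2130



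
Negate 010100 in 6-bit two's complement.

Original: 010100
Step 1 - Invert all bits: 101011
Step 2 - Add 1: 101100
Verification: 010100 + 101100 = 1000000; discarding the end carry (carry out of the top bit) leaves the 6-bit value 000000, as required for x + (-x)



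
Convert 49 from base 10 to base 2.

Using repeated division by 2:
49 ÷ 2 = 24 remainder 1
24 ÷ 2 = 12 remainder 0
12 ÷ 2 = 6 remainder 0
6 ÷ 2 = 3 remainder 0
3 ÷ 2 = 1 remainder 1
1 ÷ 2 = 0 remainder 1
Reading remainders bottom to top: 110001



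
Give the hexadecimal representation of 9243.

Using repeated division by 16 (digits 10–15 are A–F):
9243 ÷ 16 = 577 remainder 11 (B)
577 ÷ 16 = 36 remainder 1
36 ÷ 16 = 2 remainder 4
2 ÷ 16 = 0 remainder 2
Reading remainders bottom to top: 241B



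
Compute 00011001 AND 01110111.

AND: 1 only when both bits are 1
  00011001
& 01110111
----------
  00010001
Decimal: 25 & 119 = 17



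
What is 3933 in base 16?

Using repeated division by 16 (digits 10–15 are A–F):
3933 ÷ 16 = 245 remainder 13 (D)
245 ÷ 16 = 15 remainder 5
15 ÷ 16 = 0 remainder 15 (F)
Reading remainders bottom to top: F5D



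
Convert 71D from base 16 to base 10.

Expand by place value (powers of 16):
Digit values: D = 13
71D = 7 × 16^2 + 1 × 16^1 + 13 × 16^0
= 7 × 256 + 1 × 16 + 13 × 1
= 1792 + 16 + 13
= 1821



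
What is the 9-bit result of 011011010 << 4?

Original: 011011010 (decimal 218)
Shift left by 4 positions
Append 4 zeros on the right and drop the 4 high bits that overflow the 9-bit width
Result: 110100000 (decimal 416)
Equivalent: 218 << 4 = 218 × 2^4 = 3488, truncated to 9 bits = 416



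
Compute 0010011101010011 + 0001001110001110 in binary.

Add column by column from the right: bit + bit + carry-in; write the sum mod 2, carry 1 when the sum is 2 or 3.
carry:  0000111000111100
        0010011101010011
+       0001001110001110
------------------------
       00011101011100001
(the carry out of the leftmost column, 0, becomes the leading bit)
Decimal check:
  0010011101010011 = 8192 + 1024 + 512 + 256 + 64 + 16 + 2 + 1 = 10067
  0001001110001110 = 4096 + 512 + 256 + 128 + 8 + 4 + 2 = 5006
  10067 + 5006 = 15073, and 00011101011100001 = 8192 + 4096 + 2048 + 512 + 128 + 64 + 32 + 1 = 15073 ✓



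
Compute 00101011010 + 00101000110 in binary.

Add column by column from the right: bit + bit + carry-in; write the sum mod 2, carry 1 when the sum is 2 or 3.
carry:  01010111100
        00101011010
+       00101000110
-------------------
       001010100000
(the carry out of the leftmost column, 0, becomes the leading bit)
Decimal check:
  00101011010 = 256 + 64 + 16 + 8 + 2 = 346
  00101000110 = 256 + 64 + 4 + 2 = 326
  346 + 326 = 672, and 001010100000 = 512 + 128 + 32 = 672 ✓



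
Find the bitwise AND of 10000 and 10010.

AND: 1 only when both bits are 1
  10000
& 10010
-------
  10000
Decimal: 16 & 18 = 16



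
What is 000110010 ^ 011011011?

XOR: 1 when bits differ
  000110010
^ 011011011
-----------
  011101001
Decimal: 50 ^ 219 = 233



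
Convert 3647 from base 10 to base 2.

Using repeated division by 2:
3647 ÷ 2 = 1823 remainder 1
1823 ÷ 2 = 911 remainder 1
911 ÷ 2 = 455 remainder 1
455 ÷ 2 = 227 remainder 1
227 ÷ 2 = 113 remainder 1
113 ÷ 2 = 56 remainder 1
56 ÷ 2 = 28 remainder 0
28 ÷ 2 = 14 remainder 0
14 ÷ 2 = 7 remainder 0
7 ÷ 2 = 3 remainder 1
3 ÷ 2 = 1 remainder 1
1 ÷ 2 = 0 remainder 1
Reading remainders bottom to top: 111000111111



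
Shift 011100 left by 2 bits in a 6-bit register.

Original: 011100 (decimal 28)
Shift left by 2 positions
Append 2 zeros on the right and drop the 2 high bits that overflow the 6-bit width
Result: 110000 (decimal 48)
Equivalent: 28 << 2 = 28 × 2^2 = 112, truncated to 6 bits = 48



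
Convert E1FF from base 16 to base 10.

Expand by place value (powers of 16):
Digit values: E = 14, F = 15
E1FF = 14 × 16^3 + 1 × 16^2 + 15 × 16^1 + 15 × 16^0
= 14 × 4096 + 1 × 256 + 15 × 16 + 15 × 1
= 57344 + 256 + 240 + 15
= 57855



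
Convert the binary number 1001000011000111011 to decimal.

Sum of powers of 2 for each 1-bit:
2^0 + 2^1 + 2^3 + 2^4 + 2^5 + 2^9 + 2^10 + 2^15 + 2^18
= 1 + 2 + 8 + 16 + 32 + 512 + 1024 + 32768 + 262144
= 296507



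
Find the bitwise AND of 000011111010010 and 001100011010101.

AND: 1 only when both bits are 1
  000011111010010
& 001100011010101
-----------------
  000000011010000
Decimal: 2002 & 6357 = 208



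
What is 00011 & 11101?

AND: 1 only when both bits are 1
  00011
& 11101
-------
  00001
Decimal: 3 & 29 = 1



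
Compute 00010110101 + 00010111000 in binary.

Add column by column from the right: bit + bit + carry-in; write the sum mod 2, carry 1 when the sum is 2 or 3.
carry:  00101100000
        00010110101
+       00010111000
-------------------
       000101101101
(the carry out of the leftmost column, 0, becomes the leading bit)
Decimal check:
  00010110101 = 128 + 32 + 16 + 4 + 1 = 181
  00010111000 = 128 + 32 + 16 + 8 = 184
  181 + 184 = 365, and 000101101101 = 256 + 64 + 32 + 8 + 4 + 1 = 365 ✓



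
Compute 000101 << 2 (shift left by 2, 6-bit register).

Original: 000101 (decimal 5)
Shift left by 2 positions
Append 2 zeros on the right
Result: 010100 (decimal 20)
Equivalent: 5 << 2 = 5 × 2^2 = 20



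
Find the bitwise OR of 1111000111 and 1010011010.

OR: 1 when either bit is 1
  1111000111
| 1010011010
------------
  1111011111
Decimal: 967 | 666 = 991



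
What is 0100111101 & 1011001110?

AND: 1 only when both bits are 1
  0100111101
& 1011001110
------------
  0000001100
Decimal: 317 & 718 = 12



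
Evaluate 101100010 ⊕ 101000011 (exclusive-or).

XOR: 1 when bits differ
  101100010
^ 101000011
-----------
  000100001
Decimal: 354 ^ 323 = 33



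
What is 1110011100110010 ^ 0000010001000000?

XOR: 1 when bits differ
  1110011100110010
^ 0000010001000000
------------------
  1110001101110010
Decimal: 59186 ^ 1088 = 58226



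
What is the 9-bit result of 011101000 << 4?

Original: 011101000 (decimal 232)
Shift left by 4 positions
Append 4 zeros on the right and drop the 4 high bits that overflow the 9-bit width
Result: 010000000 (decimal 128)
Equivalent: 232 << 4 = 232 × 2^4 = 3712, truncated to 9 bits = 128



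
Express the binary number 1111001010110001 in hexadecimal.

Group into 4-bit nibbles from right:
  1111 = F
  0010 = 2
  1011 = B
  0001 = 1
Result: F2B1



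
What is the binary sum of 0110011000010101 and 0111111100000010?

Add column by column from the right: bit + bit + carry-in; write the sum mod 2, carry 1 when the sum is 2 or 3.
carry:  1111110000000000
        0110011000010101
+       0111111100000010
------------------------
       01110010100010111
(the carry out of the leftmost column, 0, becomes the leading bit)
Decimal check:
  0110011000010101 = 16384 + 8192 + 1024 + 512 + 16 + 4 + 1 = 26133
  0111111100000010 = 16384 + 8192 + 4096 + 2048 + 1024 + 512 + 256 + 2 = 32514
  26133 + 32514 = 58647, and 01110010100010111 = 32768 + 16384 + 8192 + 1024 + 256 + 16 + 4 + 2 + 1 = 58647 ✓



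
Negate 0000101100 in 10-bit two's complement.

Original: 0000101100
Step 1 - Invert all bits: 1111010011
Step 2 - Add 1: 1111010100
Verification: 0000101100 + 1111010100 = 10000000000; discarding the end carry (carry out of the top bit) leaves the 10-bit value 0000000000, as required for x + (-x)



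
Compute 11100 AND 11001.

AND: 1 only when both bits are 1
  11100
& 11001
-------
  11000
Decimal: 28 & 25 = 24



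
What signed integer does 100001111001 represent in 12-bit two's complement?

Binary: 100001111001
Sign bit: 1 (negative)
Invert: 011110000110
Add 1:  011110000111
Magnitude: 011110000111 = 1024 + 512 + 256 + 128 + 4 + 2 + 1 = 1927
Value: -1927



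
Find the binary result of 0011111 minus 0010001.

Method 1 - Direct subtraction (column by column from the right: bit − bit − borrow-in; if negative, add 2 and borrow 1 from the next column):
borrow: 0000000
        0011111
-       0010001
---------------
        0001110

Method 2 - Add two's complement:
Two's complement of 0010001: invert → 1101110, add 1 → 1101111
  0011111
+ 1101111
---------
 10001110  (end carry out of the top bit = 1)
Discarding the end carry: 0001110
Decimal check:
  0011111 = 16 + 8 + 4 + 2 + 1 = 31
  0010001 = 16 + 1 = 17
  31 - 17 = 14, and 0001110 = 8 + 4 + 2 = 14 ✓



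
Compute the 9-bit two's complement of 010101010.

Original: 010101010
Step 1 - Invert all bits: 101010101
Step 2 - Add 1: 101010110
Verification: 010101010 + 101010110 = 1000000000; discarding the end carry (carry out of the top bit) leaves the 9-bit value 000000000, as required for x + (-x)



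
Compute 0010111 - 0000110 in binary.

Method 1 - Direct subtraction (column by column from the right: bit − bit − borrow-in; if negative, add 2 and borrow 1 from the next column):
borrow: 0000000
        0010111
-       0000110
---------------
        0010001

Method 2 - Add two's complement:
Two's complement of 0000110: invert → 1111001, add 1 → 1111010
  0010111
+ 1111010
---------
 10010001  (end carry out of the top bit = 1)
Discarding the end carry: 0010001
Decimal check:
  0010111 = 16 + 4 + 2 + 1 = 23
  0000110 = 4 + 2 = 6
  23 - 6 = 17, and 0010001 = 16 + 1 = 17 ✓



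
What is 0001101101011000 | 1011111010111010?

OR: 1 when either bit is 1
  0001101101011000
| 1011111010111010
------------------
  1011111111111010
Decimal: 7000 | 48826 = 49146



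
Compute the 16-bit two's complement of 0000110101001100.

Original: 0000110101001100
Step 1 - Invert all bits: 1111001010110011
Step 2 - Add 1: 1111001010110100
Verification: 0000110101001100 + 1111001010110100 = 10000000000000000; discarding the end carry (carry out of the top bit) leaves the 16-bit value 0000000000000000, as required for x + (-x)

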